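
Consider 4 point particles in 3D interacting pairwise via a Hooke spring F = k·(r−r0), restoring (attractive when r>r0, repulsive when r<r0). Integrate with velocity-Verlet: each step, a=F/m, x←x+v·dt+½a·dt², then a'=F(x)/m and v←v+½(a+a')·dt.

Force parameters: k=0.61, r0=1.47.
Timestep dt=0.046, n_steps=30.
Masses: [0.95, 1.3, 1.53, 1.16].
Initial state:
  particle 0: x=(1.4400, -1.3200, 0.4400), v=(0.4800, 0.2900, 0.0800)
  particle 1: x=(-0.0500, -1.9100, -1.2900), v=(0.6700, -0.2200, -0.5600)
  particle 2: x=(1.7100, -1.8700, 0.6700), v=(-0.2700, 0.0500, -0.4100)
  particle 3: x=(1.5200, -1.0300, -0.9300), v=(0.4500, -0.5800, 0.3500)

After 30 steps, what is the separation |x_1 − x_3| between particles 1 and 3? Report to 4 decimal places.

1.1319

step 0: x0=(1.4400, -1.3200, 0.4400) x1=(-0.0500, -1.9100, -1.2900) x2=(1.7100, -1.8700, 0.6700) x3=(1.5200, -1.0300, -0.9300)
step 1: x0=(1.4615, -1.3064, 0.4431) x1=(-0.0184, -1.9199, -1.3150) x2=(1.6974, -1.8679, 0.6508) x3=(1.5405, -1.0569, -0.9138)
step 2: x0=(1.4817, -1.2921, 0.4450) x1=(0.0149, -1.9294, -1.3383) x2=(1.6844, -1.8664, 0.6308) x3=(1.5608, -1.0840, -0.8975)
step 3: x0=(1.5009, -1.2771, 0.4458) x1=(0.0497, -1.9385, -1.3601) x2=(1.6709, -1.8654, 0.6102) x3=(1.5807, -1.1115, -0.8812)
step 4: x0=(1.5189, -1.2615, 0.4456) x1=(0.0860, -1.9471, -1.3803) x2=(1.6571, -1.8650, 0.5888) x3=(1.6004, -1.1392, -0.8649)
step 5: x0=(1.5360, -1.2452, 0.4443) x1=(0.1239, -1.9553, -1.3988) x2=(1.6429, -1.8652, 0.5668) x3=(1.6197, -1.1672, -0.8487)
step 6: x0=(1.5521, -1.2281, 0.4420) x1=(0.1631, -1.9630, -1.4157) x2=(1.6283, -1.8661, 0.5442) x3=(1.6388, -1.1953, -0.8327)
step 7: x0=(1.5672, -1.2104, 0.4388) x1=(0.2037, -1.9703, -1.4310) x2=(1.6132, -1.8677, 0.5210) x3=(1.6577, -1.2236, -0.8169)
step 8: x0=(1.5816, -1.1921, 0.4348) x1=(0.2457, -1.9771, -1.4447) x2=(1.5978, -1.8700, 0.4973) x3=(1.6763, -1.2521, -0.8015)
step 9: x0=(1.5952, -1.1730, 0.4300) x1=(0.2888, -1.9834, -1.4569) x2=(1.5819, -1.8730, 0.4729) x3=(1.6946, -1.2806, -0.7865)
step 10: x0=(1.6080, -1.1533, 0.4244) x1=(0.3332, -1.9893, -1.4675) x2=(1.5656, -1.8767, 0.4481) x3=(1.7128, -1.3093, -0.7719)
step 11: x0=(1.6203, -1.1330, 0.4181) x1=(0.3787, -1.9948, -1.4766) x2=(1.5489, -1.8812, 0.4228) x3=(1.7308, -1.3381, -0.7579)
step 12: x0=(1.6319, -1.1122, 0.4112) x1=(0.4252, -1.9998, -1.4843) x2=(1.5317, -1.8863, 0.3971) x3=(1.7487, -1.3669, -0.7444)
step 13: x0=(1.6429, -1.0908, 0.4036) x1=(0.4727, -2.0043, -1.4905) x2=(1.5142, -1.8921, 0.3710) x3=(1.7666, -1.3957, -0.7314)
step 14: x0=(1.6534, -1.0689, 0.3954) x1=(0.5210, -2.0084, -1.4953) x2=(1.4963, -1.8985, 0.3446) x3=(1.7843, -1.4246, -0.7191)
step 15: x0=(1.6635, -1.0465, 0.3867) x1=(0.5702, -2.0121, -1.4988) x2=(1.4779, -1.9056, 0.3179) x3=(1.8021, -1.4536, -0.7074)
step 16: x0=(1.6731, -1.0238, 0.3775) x1=(0.6202, -2.0153, -1.5011) x2=(1.4592, -1.9133, 0.2910) x3=(1.8199, -1.4825, -0.6964)
step 17: x0=(1.6823, -1.0006, 0.3677) x1=(0.6707, -2.0181, -1.5021) x2=(1.4401, -1.9215, 0.2638) x3=(1.8378, -1.5115, -0.6861)
step 18: x0=(1.6911, -0.9772, 0.3573) x1=(0.7219, -2.0205, -1.5020) x2=(1.4206, -1.9303, 0.2366) x3=(1.8559, -1.5405, -0.6764)
step 19: x0=(1.6995, -0.9534, 0.3465) x1=(0.7736, -2.0225, -1.5008) x2=(1.4008, -1.9396, 0.2092) x3=(1.8741, -1.5694, -0.6673)
step 20: x0=(1.7076, -0.9295, 0.3351) x1=(0.8258, -2.0241, -1.4987) x2=(1.3806, -1.9494, 0.1818) x3=(1.8927, -1.5984, -0.6589)
step 21: x0=(1.7153, -0.9054, 0.3231) x1=(0.8783, -2.0253, -1.4956) x2=(1.3600, -1.9597, 0.1544) x3=(1.9115, -1.6273, -0.6510)
step 22: x0=(1.7227, -0.8813, 0.3106) x1=(0.9312, -2.0261, -1.4917) x2=(1.3391, -1.9703, 0.1270) x3=(1.9307, -1.6563, -0.6437)
step 23: x0=(1.7299, -0.8571, 0.2976) x1=(0.9842, -2.0265, -1.4870) x2=(1.3179, -1.9813, 0.0997) x3=(1.9504, -1.6852, -0.6369)
step 24: x0=(1.7367, -0.8329, 0.2839) x1=(1.0375, -2.0266, -1.4816) x2=(1.2963, -1.9926, 0.0725) x3=(1.9705, -1.7140, -0.6305)
step 25: x0=(1.7433, -0.8089, 0.2696) x1=(1.0909, -2.0262, -1.4757) x2=(1.2744, -2.0042, 0.0455) x3=(1.9911, -1.7428, -0.6245)
step 26: x0=(1.7496, -0.7851, 0.2548) x1=(1.1444, -2.0256, -1.4692) x2=(1.2521, -2.0160, 0.0187) x3=(2.0122, -1.7715, -0.6188)
step 27: x0=(1.7557, -0.7616, 0.2392) x1=(1.1980, -2.0245, -1.4623) x2=(1.2296, -2.0280, -0.0080) x3=(2.0340, -1.8002, -0.6133)
step 28: x0=(1.7615, -0.7385, 0.2230) x1=(1.2515, -2.0231, -1.4550) x2=(1.2067, -2.0402, -0.0344) x3=(2.0563, -1.8288, -0.6079)
step 29: x0=(1.7671, -0.7158, 0.2062) x1=(1.3051, -2.0213, -1.4475) x2=(1.1835, -2.0524, -0.0606) x3=(2.0792, -1.8573, -0.6027)
step 30: x0=(1.7725, -0.6937, 0.1886) x1=(1.3585, -2.0191, -1.4397) x2=(1.1600, -2.0647, -0.0865) x3=(2.1028, -1.8857, -0.5974)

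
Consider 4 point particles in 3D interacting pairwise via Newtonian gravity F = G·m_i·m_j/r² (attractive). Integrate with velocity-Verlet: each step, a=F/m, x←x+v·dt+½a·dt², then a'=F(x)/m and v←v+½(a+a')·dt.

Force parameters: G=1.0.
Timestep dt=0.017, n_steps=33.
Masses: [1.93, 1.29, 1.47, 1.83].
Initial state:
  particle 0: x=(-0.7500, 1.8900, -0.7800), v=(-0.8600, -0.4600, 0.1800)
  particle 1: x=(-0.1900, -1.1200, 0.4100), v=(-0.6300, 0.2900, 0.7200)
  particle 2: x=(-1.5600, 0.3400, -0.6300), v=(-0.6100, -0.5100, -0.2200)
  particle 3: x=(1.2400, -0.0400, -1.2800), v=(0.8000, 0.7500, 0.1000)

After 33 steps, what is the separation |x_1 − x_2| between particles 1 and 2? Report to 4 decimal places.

step 0: x0=(-0.7500, 1.8900, -0.7800) x1=(-0.1900, -1.1200, 0.4100) x2=(-1.5600, 0.3400, -0.6300) x3=(1.2400, -0.0400, -1.2800)
step 1: x0=(-0.7646, 1.8821, -0.7769) x1=(-0.2007, -1.1150, 0.4222) x2=(-1.5703, 0.3314, -0.6337) x3=(1.2535, -0.0272, -1.2783)
step 2: x0=(-0.7793, 1.8740, -0.7739) x1=(-0.2114, -1.1099, 0.4342) x2=(-1.5804, 0.3229, -0.6375) x3=(1.2669, -0.0144, -1.2765)
step 3: x0=(-0.7939, 1.8656, -0.7708) x1=(-0.2222, -1.1046, 0.4462) x2=(-1.5903, 0.3145, -0.6412) x3=(1.2802, -0.0016, -1.2746)
step 4: x0=(-0.8086, 1.8571, -0.7677) x1=(-0.2329, -1.0992, 0.4580) x2=(-1.6000, 0.3062, -0.6449) x3=(1.2933, 0.0112, -1.2727)
step 5: x0=(-0.8232, 1.8484, -0.7645) x1=(-0.2437, -1.0936, 0.4697) x2=(-1.6095, 0.2980, -0.6486) x3=(1.3063, 0.0241, -1.2707)
step 6: x0=(-0.8379, 1.8395, -0.7614) x1=(-0.2545, -1.0879, 0.4813) x2=(-1.6188, 0.2899, -0.6523) x3=(1.3192, 0.0370, -1.2687)
step 7: x0=(-0.8526, 1.8304, -0.7583) x1=(-0.2652, -1.0821, 0.4928) x2=(-1.6280, 0.2820, -0.6560) x3=(1.3319, 0.0499, -1.2666)
step 8: x0=(-0.8673, 1.8211, -0.7551) x1=(-0.2760, -1.0762, 0.5042) x2=(-1.6370, 0.2741, -0.6597) x3=(1.3446, 0.0628, -1.2644)
step 9: x0=(-0.8820, 1.8116, -0.7520) x1=(-0.2869, -1.0701, 0.5155) x2=(-1.6458, 0.2664, -0.6633) x3=(1.3570, 0.0758, -1.2622)
step 10: x0=(-0.8966, 1.8019, -0.7488) x1=(-0.2977, -1.0639, 0.5266) x2=(-1.6544, 0.2588, -0.6669) x3=(1.3694, 0.0888, -1.2599)
step 11: x0=(-0.9114, 1.7920, -0.7456) x1=(-0.3085, -1.0576, 0.5376) x2=(-1.6628, 0.2513, -0.6705) x3=(1.3816, 0.1018, -1.2576)
step 12: x0=(-0.9261, 1.7819, -0.7425) x1=(-0.3194, -1.0511, 0.5485) x2=(-1.6710, 0.2439, -0.6741) x3=(1.3937, 0.1148, -1.2552)
step 13: x0=(-0.9408, 1.7716, -0.7393) x1=(-0.3303, -1.0445, 0.5593) x2=(-1.6791, 0.2367, -0.6777) x3=(1.4057, 0.1278, -1.2528)
step 14: x0=(-0.9555, 1.7610, -0.7360) x1=(-0.3412, -1.0378, 0.5700) x2=(-1.6870, 0.2296, -0.6812) x3=(1.4175, 0.1409, -1.2503)
step 15: x0=(-0.9702, 1.7503, -0.7328) x1=(-0.3521, -1.0309, 0.5806) x2=(-1.6947, 0.2226, -0.6847) x3=(1.4293, 0.1540, -1.2478)
step 16: x0=(-0.9850, 1.7394, -0.7296) x1=(-0.3631, -1.0239, 0.5910) x2=(-1.7022, 0.2158, -0.6882) x3=(1.4409, 0.1671, -1.2452)
step 17: x0=(-0.9997, 1.7283, -0.7264) x1=(-0.3740, -1.0168, 0.6014) x2=(-1.7096, 0.2091, -0.6917) x3=(1.4523, 0.1802, -1.2426)
step 18: x0=(-1.0145, 1.7170, -0.7231) x1=(-0.3850, -1.0096, 0.6116) x2=(-1.7167, 0.2025, -0.6951) x3=(1.4637, 0.1933, -1.2399)
step 19: x0=(-1.0292, 1.7055, -0.7199) x1=(-0.3960, -1.0022, 0.6217) x2=(-1.7237, 0.1961, -0.6985) x3=(1.4749, 0.2064, -1.2371)
step 20: x0=(-1.0440, 1.6938, -0.7166) x1=(-0.4070, -0.9948, 0.6317) x2=(-1.7305, 0.1898, -0.7019) x3=(1.4860, 0.2196, -1.2344)
step 21: x0=(-1.0587, 1.6818, -0.7133) x1=(-0.4181, -0.9872, 0.6416) x2=(-1.7371, 0.1837, -0.7052) x3=(1.4970, 0.2327, -1.2316)
step 22: x0=(-1.0735, 1.6697, -0.7101) x1=(-0.4292, -0.9794, 0.6513) x2=(-1.7436, 0.1777, -0.7085) x3=(1.5079, 0.2459, -1.2287)
step 23: x0=(-1.0883, 1.6574, -0.7068) x1=(-0.4403, -0.9716, 0.6609) x2=(-1.7498, 0.1718, -0.7117) x3=(1.5186, 0.2591, -1.2258)
step 24: x0=(-1.1031, 1.6448, -0.7035) x1=(-0.4514, -0.9636, 0.6705) x2=(-1.7559, 0.1662, -0.7149) x3=(1.5292, 0.2723, -1.2228)
step 25: x0=(-1.1178, 1.6321, -0.7002) x1=(-0.4626, -0.9555, 0.6798) x2=(-1.7618, 0.1606, -0.7181) x3=(1.5397, 0.2855, -1.2199)
step 26: x0=(-1.1326, 1.6191, -0.6969) x1=(-0.4737, -0.9473, 0.6891) x2=(-1.7676, 0.1553, -0.7212) x3=(1.5501, 0.2987, -1.2168)
step 27: x0=(-1.1474, 1.6059, -0.6936) x1=(-0.4849, -0.9390, 0.6983) x2=(-1.7731, 0.1501, -0.7243) x3=(1.5604, 0.3120, -1.2138)
step 28: x0=(-1.1622, 1.5925, -0.6902) x1=(-0.4962, -0.9305, 0.7073) x2=(-1.7785, 0.1450, -0.7273) x3=(1.5705, 0.3252, -1.2106)
step 29: x0=(-1.1770, 1.5789, -0.6869) x1=(-0.5074, -0.9220, 0.7162) x2=(-1.7837, 0.1402, -0.7303) x3=(1.5806, 0.3384, -1.2075)
step 30: x0=(-1.1919, 1.5650, -0.6836) x1=(-0.5187, -0.9133, 0.7250) x2=(-1.7887, 0.1355, -0.7332) x3=(1.5905, 0.3517, -1.2043)
step 31: x0=(-1.2067, 1.5510, -0.6802) x1=(-0.5301, -0.9045, 0.7337) x2=(-1.7935, 0.1310, -0.7361) x3=(1.6003, 0.3649, -1.2011)
step 32: x0=(-1.2215, 1.5367, -0.6769) x1=(-0.5414, -0.8955, 0.7422) x2=(-1.7982, 0.1267, -0.7389) x3=(1.6100, 0.3782, -1.1978)
step 33: x0=(-1.2364, 1.5222, -0.6736) x1=(-0.5528, -0.8865, 0.7507) x2=(-1.8027, 0.1225, -0.7417) x3=(1.6196, 0.3914, -1.1945)

2.1926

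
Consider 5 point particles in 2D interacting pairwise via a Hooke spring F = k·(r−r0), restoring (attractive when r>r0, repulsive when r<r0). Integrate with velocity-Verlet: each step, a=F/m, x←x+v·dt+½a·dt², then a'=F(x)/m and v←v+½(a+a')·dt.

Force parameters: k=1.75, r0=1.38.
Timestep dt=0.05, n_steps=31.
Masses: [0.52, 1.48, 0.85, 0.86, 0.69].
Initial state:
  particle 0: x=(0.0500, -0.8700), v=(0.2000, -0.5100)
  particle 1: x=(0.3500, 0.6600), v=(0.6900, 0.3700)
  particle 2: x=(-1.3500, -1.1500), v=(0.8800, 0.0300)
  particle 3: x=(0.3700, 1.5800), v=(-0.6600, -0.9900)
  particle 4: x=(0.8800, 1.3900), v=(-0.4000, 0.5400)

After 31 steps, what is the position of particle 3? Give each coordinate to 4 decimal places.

(-0.8738, -0.5503)

step 0: x0=(0.0500, -0.8700) x1=(0.3500, 0.6600) x2=(-1.3500, -1.1500) x3=(0.3700, 1.5800) x4=(0.8800, 1.3900)
step 1: x0=(0.0620, -0.8862) x1=(0.3829, 0.6758) x2=(-1.2980, -1.1385) x3=(0.3322, 1.5257) x4=(0.8581, 1.4095)
step 2: x0=(0.0783, -0.8835) x1=(0.4128, 0.6858) x2=(-1.2310, -1.1076) x3=(0.2848, 1.4621) x4=(0.8329, 1.4147)
step 3: x0=(0.0988, -0.8625) x1=(0.4399, 0.6897) x2=(-1.1502, -1.0581) x3=(0.2281, 1.3899) x4=(0.8051, 1.4070)
step 4: x0=(0.1236, -0.8242) x1=(0.4647, 0.6876) x2=(-1.0574, -0.9914) x3=(0.1626, 1.3100) x4=(0.7751, 1.3879)
step 5: x0=(0.1525, -0.7704) x1=(0.4878, 0.6795) x2=(-0.9544, -0.9092) x3=(0.0887, 1.2234) x4=(0.7436, 1.3591)
step 6: x0=(0.1856, -0.7036) x1=(0.5098, 0.6659) x2=(-0.8434, -0.8138) x3=(0.0070, 1.1312) x4=(0.7111, 1.3227)
step 7: x0=(0.2227, -0.6266) x1=(0.5315, 0.6476) x2=(-0.7267, -0.7074) x3=(-0.0817, 1.0348) x4=(0.6780, 1.2808)
step 8: x0=(0.2640, -0.5425) x1=(0.5534, 0.6253) x2=(-0.6065, -0.5927) x3=(-0.1767, 0.9355) x4=(0.6447, 1.2354)
step 9: x0=(0.3095, -0.4547) x1=(0.5762, 0.5999) x2=(-0.4851, -0.4724) x3=(-0.2768, 0.8346) x4=(0.6115, 1.1888)
step 10: x0=(0.3597, -0.3665) x1=(0.6001, 0.5724) x2=(-0.3646, -0.3494) x3=(-0.3813, 0.7337) x4=(0.5787, 1.1432)
step 11: x0=(0.4150, -0.2809) x1=(0.6256, 0.5436) x2=(-0.2465, -0.2263) x3=(-0.4895, 0.6342) x4=(0.5463, 1.1006)
step 12: x0=(0.4757, -0.2007) x1=(0.6531, 0.5142) x2=(-0.1318, -0.1054) x3=(-0.6011, 0.5370) x4=(0.5139, 1.0628)
step 13: x0=(0.5420, -0.1280) x1=(0.6830, 0.4851) x2=(-0.0209, 0.0124) x3=(-0.7161, 0.4421) x4=(0.4813, 1.0313)
step 14: x0=(0.6134, -0.0649) x1=(0.7154, 0.4568) x2=(0.0856, 0.1269) x3=(-0.8336, 0.3486) x4=(0.4478, 1.0075)
step 15: x0=(0.6894, -0.0134) x1=(0.7505, 0.4298) x2=(0.1865, 0.2387) x3=(-0.9515, 0.2556) x4=(0.4126, 0.9923)
step 16: x0=(0.7688, 0.0249) x1=(0.7883, 0.4044) x2=(0.2802, 0.3482) x3=(-1.0668, 0.1631) x4=(0.3746, 0.9862)
step 17: x0=(0.8506, 0.0488) x1=(0.8285, 0.3803) x2=(0.3655, 0.4557) x3=(-1.1762, 0.0713) x4=(0.3325, 0.9892)
step 18: x0=(0.9336, 0.0577) x1=(0.8703, 0.3573) x2=(0.4425, 0.5619) x3=(-1.2762, -0.0187) x4=(0.2846, 1.0009)
step 19: x0=(1.0165, 0.0517) x1=(0.9127, 0.3347) x2=(0.5124, 0.6674) x3=(-1.3639, -0.1058) x4=(0.2292, 1.0200)
step 20: x0=(1.0980, 0.0321) x1=(0.9540, 0.3121) x2=(0.5768, 0.7730) x3=(-1.4364, -0.1887) x4=(0.1648, 1.0442)
step 21: x0=(1.1761, 0.0003) x1=(0.9929, 0.2893) x2=(0.6371, 0.8794) x3=(-1.4912, -0.2661) x4=(0.0910, 1.0702)
step 22: x0=(1.2487, -0.0416) x1=(1.0283, 0.2662) x2=(0.6939, 0.9865) x3=(-1.5263, -0.3368) x4=(0.0088, 1.0953)
step 23: x0=(1.3133, -0.0915) x1=(1.0593, 0.2429) x2=(0.7470, 1.0935) x3=(-1.5402, -0.3997) x4=(-0.0799, 1.1168)
step 24: x0=(1.3677, -0.1470) x1=(1.0852, 0.2198) x2=(0.7962, 1.1992) x3=(-1.5318, -0.4538) x4=(-0.1728, 1.1331)
step 25: x0=(1.4096, -0.2061) x1=(1.1055, 0.1971) x2=(0.8409, 1.3021) x3=(-1.5006, -0.4982) x4=(-0.2673, 1.1425)
step 26: x0=(1.4373, -0.2664) x1=(1.1200, 0.1753) x2=(0.8806, 1.4003) x3=(-1.4468, -0.5326) x4=(-0.3606, 1.1442)
step 27: x0=(1.4493, -0.3259) x1=(1.1285, 0.1547) x2=(0.9149, 1.4921) x3=(-1.3708, -0.5565) x4=(-0.4503, 1.1376)
step 28: x0=(1.4450, -0.3827) x1=(1.1310, 0.1358) x2=(0.9433, 1.5756) x3=(-1.2738, -0.5699) x4=(-0.5337, 1.1224)
step 29: x0=(1.4240, -0.4349) x1=(1.1277, 0.1189) x2=(0.9654, 1.6492) x3=(-1.1573, -0.5731) x4=(-0.6086, 1.0988)
step 30: x0=(1.3866, -0.4811) x1=(1.1188, 0.1045) x2=(0.9810, 1.7114) x3=(-1.0232, -0.5663) x4=(-0.6733, 1.0672)
step 31: x0=(1.3339, -0.5202) x1=(1.1049, 0.0929) x2=(0.9901, 1.7610) x3=(-0.8738, -0.5503) x4=(-0.7264, 1.0281)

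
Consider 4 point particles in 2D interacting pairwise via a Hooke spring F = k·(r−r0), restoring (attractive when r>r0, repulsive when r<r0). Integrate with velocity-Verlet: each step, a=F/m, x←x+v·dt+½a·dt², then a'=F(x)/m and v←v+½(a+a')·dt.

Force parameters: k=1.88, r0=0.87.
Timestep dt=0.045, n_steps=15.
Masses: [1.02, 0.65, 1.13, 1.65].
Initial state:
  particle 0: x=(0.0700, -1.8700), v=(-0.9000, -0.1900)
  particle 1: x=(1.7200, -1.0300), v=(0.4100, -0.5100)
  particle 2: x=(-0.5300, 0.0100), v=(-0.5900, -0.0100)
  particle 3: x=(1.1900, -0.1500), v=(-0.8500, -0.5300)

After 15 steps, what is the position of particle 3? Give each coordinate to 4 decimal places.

step 0: x0=(0.0700, -1.8700) x1=(1.7200, -1.0300) x2=(-0.5300, 0.0100) x3=(1.1900, -0.1500)
step 1: x0=(0.0317, -1.8739) x1=(1.7314, -1.0519) x2=(-0.5521, 0.0065) x3=(1.1501, -0.1751)
step 2: x0=(-0.0020, -1.8686) x1=(1.7280, -1.0714) x2=(-0.5652, -0.0032) x3=(1.1071, -0.2025)
step 3: x0=(-0.0310, -1.8543) x1=(1.7097, -1.0884) x2=(-0.5695, -0.0190) x3=(1.0609, -0.2323)
step 4: x0=(-0.0553, -1.8314) x1=(1.6764, -1.1028) x2=(-0.5652, -0.0409) x3=(1.0120, -0.2643)
step 5: x0=(-0.0750, -1.8003) x1=(1.6284, -1.1146) x2=(-0.5527, -0.0686) x3=(0.9603, -0.2983)
step 6: x0=(-0.0903, -1.7616) x1=(1.5663, -1.1237) x2=(-0.5324, -0.1020) x3=(0.9061, -0.3343)
step 7: x0=(-0.1014, -1.7159) x1=(1.4909, -1.1302) x2=(-0.5050, -0.1406) x3=(0.8497, -0.3720)
step 8: x0=(-0.1085, -1.6641) x1=(1.4034, -1.1343) x2=(-0.4712, -0.1840) x3=(0.7912, -0.4112)
step 9: x0=(-0.1123, -1.6070) x1=(1.3051, -1.1362) x2=(-0.4318, -0.2317) x3=(0.7311, -0.4516)
step 10: x0=(-0.1130, -1.5454) x1=(1.1976, -1.1363) x2=(-0.3877, -0.2830) x3=(0.6695, -0.4930)
step 11: x0=(-0.1113, -1.4805) x1=(1.0826, -1.1348) x2=(-0.3399, -0.3373) x3=(0.6068, -0.5350)
step 12: x0=(-0.1078, -1.4131) x1=(0.9620, -1.1322) x2=(-0.2893, -0.3939) x3=(0.5432, -0.5774)
step 13: x0=(-0.1031, -1.3444) x1=(0.8378, -1.1290) x2=(-0.2369, -0.4521) x3=(0.4792, -0.6197)
step 14: x0=(-0.0979, -1.2753) x1=(0.7119, -1.1259) x2=(-0.1839, -0.5110) x3=(0.4151, -0.6619)
step 15: x0=(-0.0930, -1.2068) x1=(0.5862, -1.1236) x2=(-0.1311, -0.5697) x3=(0.3512, -0.7034)

(0.3512, -0.7034)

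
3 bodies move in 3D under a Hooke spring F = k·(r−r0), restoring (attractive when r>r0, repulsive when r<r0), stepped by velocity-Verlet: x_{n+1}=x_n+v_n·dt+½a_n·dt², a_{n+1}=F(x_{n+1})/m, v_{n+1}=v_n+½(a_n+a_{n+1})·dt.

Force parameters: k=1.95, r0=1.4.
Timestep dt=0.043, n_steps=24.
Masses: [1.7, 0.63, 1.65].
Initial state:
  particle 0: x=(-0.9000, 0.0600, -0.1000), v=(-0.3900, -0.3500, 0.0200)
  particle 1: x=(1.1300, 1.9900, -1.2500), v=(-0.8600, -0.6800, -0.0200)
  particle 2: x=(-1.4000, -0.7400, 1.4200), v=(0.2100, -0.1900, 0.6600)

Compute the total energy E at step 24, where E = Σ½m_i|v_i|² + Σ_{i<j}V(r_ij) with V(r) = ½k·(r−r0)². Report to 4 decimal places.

step 0: x0=(-0.9000, 0.0600, -0.1000) x1=(1.1300, 1.9900, -1.2500) x2=(-1.4000, -0.7400, 1.4200)
step 1: x0=(-0.9157, 0.0459, -0.0994) x1=(1.0849, 1.9524, -1.2438) x2=(-1.3889, -0.7459, 1.4460)
step 2: x0=(-0.9294, 0.0335, -0.0995) x1=(1.0239, 1.8982, -1.2234) x2=(-1.3739, -0.7474, 1.4672)
step 3: x0=(-0.9412, 0.0228, -0.1000) x1=(0.9476, 1.8282, -1.1892) x2=(-1.3550, -0.7444, 1.4835)
step 4: x0=(-0.9511, 0.0137, -0.1009) x1=(0.8569, 1.7429, -1.1413) x2=(-1.3326, -0.7373, 1.4952)
step 5: x0=(-0.9593, 0.0061, -0.1021) x1=(0.7528, 1.6433, -1.0805) x2=(-1.3067, -0.7262, 1.5021)
step 6: x0=(-0.9661, -0.0004, -0.1035) x1=(0.6366, 1.5305, -1.0075) x2=(-1.2777, -0.7114, 1.5047)
step 7: x0=(-0.9716, -0.0058, -0.1050) x1=(0.5095, 1.4060, -0.9232) x2=(-1.2459, -0.6931, 1.5029)
step 8: x0=(-0.9761, -0.0105, -0.1064) x1=(0.3732, 1.2710, -0.8285) x2=(-1.2116, -0.6716, 1.4971)
step 9: x0=(-0.9798, -0.0146, -0.1075) x1=(0.2292, 1.1274, -0.7248) x2=(-1.1752, -0.6474, 1.4877)
step 10: x0=(-0.9830, -0.0184, -0.1083) x1=(0.0793, 0.9766, -0.6133) x2=(-1.1369, -0.6207, 1.4749)
step 11: x0=(-0.9861, -0.0223, -0.1086) x1=(-0.0748, 0.8207, -0.4953) x2=(-1.0973, -0.5920, 1.4591)
step 12: x0=(-0.9894, -0.0265, -0.1083) x1=(-0.2313, 0.6613, -0.3723) x2=(-1.0565, -0.5616, 1.4407)
step 13: x0=(-0.9933, -0.0314, -0.1074) x1=(-0.3882, 0.5004, -0.2456) x2=(-1.0150, -0.5300, 1.4203)
step 14: x0=(-0.9980, -0.0372, -0.1058) x1=(-0.5437, 0.3398, -0.1165) x2=(-0.9731, -0.4976, 1.3983)
step 15: x0=(-1.0041, -0.0442, -0.1038) x1=(-0.6963, 0.1812, 0.0145) x2=(-0.9310, -0.4646, 1.3752)
step 16: x0=(-1.0118, -0.0525, -0.1022) x1=(-0.8445, 0.0254, 0.1477) x2=(-0.8888, -0.4314, 1.3516)
step 17: x0=(-1.0207, -0.0614, -0.1022) x1=(-0.9894, -0.1285, 0.2854) x2=(-0.8467, -0.3983, 1.3280)
step 18: x0=(-1.0298, -0.0700, -0.1042) x1=(-1.1340, -0.2830, 0.4271) x2=(-0.8045, -0.3653, 1.3048)
step 19: x0=(-1.0385, -0.0780, -0.1076) x1=(-1.2804, -0.4390, 0.5705) x2=(-0.7619, -0.3324, 1.2825)
step 20: x0=(-1.0468, -0.0854, -0.1120) x1=(-1.4296, -0.5968, 0.7145) x2=(-0.7188, -0.2993, 1.2610)
step 21: x0=(-1.0549, -0.0925, -0.1169) x1=(-1.5814, -0.7565, 0.8585) x2=(-0.6749, -0.2659, 1.2400)
step 22: x0=(-1.0628, -0.0994, -0.1220) x1=(-1.7349, -0.9173, 1.0024) x2=(-0.6304, -0.2322, 1.2192)
step 23: x0=(-1.0709, -0.1066, -0.1268) x1=(-1.8885, -1.0778, 1.1457) x2=(-0.5859, -0.1984, 1.1984)
step 24: x0=(-1.0794, -0.1142, -0.1310) x1=(-2.0402, -1.2366, 1.2874) x2=(-0.5416, -0.1648, 1.1776)
step 0 velocities: v0=(-0.3900, -0.3500, 0.0200) v1=(-0.8600, -0.6800, -0.0200) v2=(0.2100, -0.1900, 0.6600)
step 0: KE=1.0380, PE=12.5952, E=13.6333
step 24 velocities: v0=(-0.2037, -0.1851, -0.0859) v1=(-3.4836, -3.6517, 3.2630) v2=(1.0198, 0.7748, -0.4844)
step 24: KE=12.9943, PE=0.6034, E=13.5977

13.5977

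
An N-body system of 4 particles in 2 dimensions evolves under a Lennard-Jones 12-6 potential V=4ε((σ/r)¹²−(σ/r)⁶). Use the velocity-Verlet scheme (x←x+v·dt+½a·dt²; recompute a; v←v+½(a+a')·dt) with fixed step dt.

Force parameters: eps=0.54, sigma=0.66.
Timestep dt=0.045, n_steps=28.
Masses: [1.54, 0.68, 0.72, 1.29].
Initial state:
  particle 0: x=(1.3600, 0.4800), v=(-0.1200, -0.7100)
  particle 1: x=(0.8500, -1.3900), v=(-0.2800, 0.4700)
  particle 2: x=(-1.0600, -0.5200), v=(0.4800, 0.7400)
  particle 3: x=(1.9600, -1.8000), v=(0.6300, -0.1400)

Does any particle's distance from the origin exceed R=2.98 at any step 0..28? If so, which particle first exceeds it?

step 0: x0=(1.3600, 0.4800) x1=(0.8500, -1.3900) x2=(-1.0600, -0.5200) x3=(1.9600, -1.8000)
step 1: x0=(1.3546, 0.4480) x1=(0.8378, -1.3690) x2=(-1.0384, -0.4867) x3=(1.9881, -1.8062)
step 2: x0=(1.3492, 0.4161) x1=(0.8263, -1.3482) x2=(-1.0168, -0.4534) x3=(2.0159, -1.8123)
step 3: x0=(1.3438, 0.3841) x1=(0.8153, -1.3275) x2=(-0.9951, -0.4201) x3=(2.0434, -1.8183)
step 4: x0=(1.3384, 0.3520) x1=(0.8047, -1.3070) x2=(-0.9734, -0.3869) x3=(2.0707, -1.8241)
step 5: x0=(1.3329, 0.3200) x1=(0.7944, -1.2865) x2=(-0.9517, -0.3536) x3=(2.0978, -1.8299)
step 6: x0=(1.3275, 0.2879) x1=(0.7844, -1.2660) x2=(-0.9300, -0.3203) x3=(2.1247, -1.8357)
step 7: x0=(1.3220, 0.2557) x1=(0.7746, -1.2455) x2=(-0.9082, -0.2871) x3=(2.1516, -1.8414)
step 8: x0=(1.3165, 0.2235) x1=(0.7650, -1.2250) x2=(-0.8864, -0.2539) x3=(2.1784, -1.8470)
step 9: x0=(1.3110, 0.1913) x1=(0.7555, -1.2044) x2=(-0.8646, -0.2206) x3=(2.2051, -1.8526)
step 10: x0=(1.3055, 0.1589) x1=(0.7462, -1.1836) x2=(-0.8427, -0.1874) x3=(2.2317, -1.8582)
step 11: x0=(1.2999, 0.1265) x1=(0.7370, -1.1626) x2=(-0.8208, -0.1543) x3=(2.2583, -1.8637)
step 12: x0=(1.2943, 0.0939) x1=(0.7280, -1.1414) x2=(-0.7988, -0.1211) x3=(2.2848, -1.8692)
step 13: x0=(1.2886, 0.0612) x1=(0.7192, -1.1199) x2=(-0.7768, -0.0879) x3=(2.3113, -1.8747)
step 14: x0=(1.2828, 0.0283) x1=(0.7106, -1.0979) x2=(-0.7547, -0.0548) x3=(2.3378, -1.8802)
step 15: x0=(1.2768, -0.0049) x1=(0.7022, -1.0754) x2=(-0.7326, -0.0217) x3=(2.3642, -1.8857)
step 16: x0=(1.2707, -0.0383) x1=(0.6942, -1.0522) x2=(-0.7103, 0.0113) x3=(2.3906, -1.8911)
step 17: x0=(1.2644, -0.0722) x1=(0.6867, -1.0281) x2=(-0.6881, 0.0443) x3=(2.4170, -1.8966)
step 18: x0=(1.2578, -0.1065) x1=(0.6799, -1.0029) x2=(-0.6657, 0.0773) x3=(2.4434, -1.9020)
step 19: x0=(1.2507, -0.1416) x1=(0.6740, -0.9761) x2=(-0.6433, 0.1103) x3=(2.4697, -1.9074)
step 20: x0=(1.2429, -0.1775) x1=(0.6695, -0.9472) x2=(-0.6208, 0.1432) x3=(2.4961, -1.9128)
step 21: x0=(1.2343, -0.2146) x1=(0.6669, -0.9156) x2=(-0.5981, 0.1760) x3=(2.5224, -1.9181)
step 22: x0=(1.2244, -0.2533) x1=(0.6672, -0.8804) x2=(-0.5754, 0.2088) x3=(2.5487, -1.9235)
step 23: x0=(1.2129, -0.2939) x1=(0.6712, -0.8409) x2=(-0.5526, 0.2415) x3=(2.5750, -1.9289)
step 24: x0=(1.2000, -0.3357) x1=(0.6780, -0.7984) x2=(-0.5297, 0.2741) x3=(2.6013, -1.9342)
step 25: x0=(1.1928, -0.3725) x1=(0.6718, -0.7673) x2=(-0.5066, 0.3066) x3=(2.6276, -1.9396)
step 26: x0=(1.2103, -0.3907) x1=(0.6097, -0.7784) x2=(-0.4835, 0.3391) x3=(2.6538, -1.9449)
step 27: x0=(1.2307, -0.4069) x1=(0.5408, -0.7937) x2=(-0.4602, 0.3714) x3=(2.6801, -1.9502)
step 28: x0=(1.2490, -0.4242) x1=(0.4765, -0.8063) x2=(-0.4367, 0.4036) x3=(2.7063, -1.9555)

yes, particle 3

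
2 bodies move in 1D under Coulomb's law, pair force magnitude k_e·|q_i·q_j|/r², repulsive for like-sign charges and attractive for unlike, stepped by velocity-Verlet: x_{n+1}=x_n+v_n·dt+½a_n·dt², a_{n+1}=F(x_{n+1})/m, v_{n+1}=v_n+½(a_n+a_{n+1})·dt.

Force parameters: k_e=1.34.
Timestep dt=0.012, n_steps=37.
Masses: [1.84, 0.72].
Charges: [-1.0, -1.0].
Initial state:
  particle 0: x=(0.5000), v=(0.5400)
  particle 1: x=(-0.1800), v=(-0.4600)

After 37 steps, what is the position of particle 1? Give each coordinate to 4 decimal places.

(-0.6366)

step 0: x0=(0.5000) x1=(-0.1800)
step 1: x0=(0.5066) x1=(-0.1858)
step 2: x0=(0.5134) x1=(-0.1922)
step 3: x0=(0.5204) x1=(-0.1991)
step 4: x0=(0.5277) x1=(-0.2065)
step 5: x0=(0.5351) x1=(-0.2144)
step 6: x0=(0.5427) x1=(-0.2228)
step 7: x0=(0.5505) x1=(-0.2317)
step 8: x0=(0.5584) x1=(-0.2410)
step 9: x0=(0.5665) x1=(-0.2507)
step 10: x0=(0.5748) x1=(-0.2608)
step 11: x0=(0.5833) x1=(-0.2713)
step 12: x0=(0.5918) x1=(-0.2822)
step 13: x0=(0.6005) x1=(-0.2934)
step 14: x0=(0.6094) x1=(-0.3049)
step 15: x0=(0.6183) x1=(-0.3168)
step 16: x0=(0.6274) x1=(-0.3290)
step 17: x0=(0.6366) x1=(-0.3415)
step 18: x0=(0.6459) x1=(-0.3542)
step 19: x0=(0.6553) x1=(-0.3672)
step 20: x0=(0.6649) x1=(-0.3805)
step 21: x0=(0.6745) x1=(-0.3940)
step 22: x0=(0.6842) x1=(-0.4078)
step 23: x0=(0.6940) x1=(-0.4218)
step 24: x0=(0.7038) x1=(-0.4360)
step 25: x0=(0.7138) x1=(-0.4504)
step 26: x0=(0.7238) x1=(-0.4650)
step 27: x0=(0.7339) x1=(-0.4798)
step 28: x0=(0.7441) x1=(-0.4947)
step 29: x0=(0.7544) x1=(-0.5099)
step 30: x0=(0.7647) x1=(-0.5252)
step 31: x0=(0.7751) x1=(-0.5407)
step 32: x0=(0.7855) x1=(-0.5563)
step 33: x0=(0.7960) x1=(-0.5721)
step 34: x0=(0.8065) x1=(-0.5880)
step 35: x0=(0.8171) x1=(-0.6041)
step 36: x0=(0.8278) x1=(-0.6203)
step 37: x0=(0.8385) x1=(-0.6366)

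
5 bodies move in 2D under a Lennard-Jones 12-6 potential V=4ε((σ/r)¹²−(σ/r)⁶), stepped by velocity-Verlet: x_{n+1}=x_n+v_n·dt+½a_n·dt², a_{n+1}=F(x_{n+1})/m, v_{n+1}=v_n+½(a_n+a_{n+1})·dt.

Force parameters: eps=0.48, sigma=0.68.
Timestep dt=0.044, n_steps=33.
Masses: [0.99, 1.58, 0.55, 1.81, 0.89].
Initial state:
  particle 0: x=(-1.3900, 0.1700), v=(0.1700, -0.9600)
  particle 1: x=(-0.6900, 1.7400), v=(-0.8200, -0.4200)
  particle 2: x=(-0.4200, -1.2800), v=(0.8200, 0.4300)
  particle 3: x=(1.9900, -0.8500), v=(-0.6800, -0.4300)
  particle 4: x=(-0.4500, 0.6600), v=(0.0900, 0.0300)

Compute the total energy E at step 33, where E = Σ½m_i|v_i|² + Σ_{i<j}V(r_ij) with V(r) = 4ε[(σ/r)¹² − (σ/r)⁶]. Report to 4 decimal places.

step 0: x0=(-1.3900, 0.1700) x1=(-0.6900, 1.7400) x2=(-0.4200, -1.2800) x3=(1.9900, -0.8500) x4=(-0.4500, 0.6600)
step 1: x0=(-1.3819, 0.1281) x1=(-0.7260, 1.7212) x2=(-0.3839, -1.2610) x3=(1.9601, -0.8689) x4=(-0.4468, 0.6615)
step 2: x0=(-1.3728, 0.0867) x1=(-0.7619, 1.7018) x2=(-0.3479, -1.2419) x3=(1.9302, -0.8878) x4=(-0.4450, 0.6635)
step 3: x0=(-1.3627, 0.0459) x1=(-0.7976, 1.6816) x2=(-0.3120, -1.2227) x3=(1.9002, -0.9068) x4=(-0.4445, 0.6660)
step 4: x0=(-1.3518, 0.0056) x1=(-0.8330, 1.6607) x2=(-0.2761, -1.2033) x3=(1.8703, -0.9257) x4=(-0.4454, 0.6690)
step 5: x0=(-1.3401, -0.0341) x1=(-0.8682, 1.6391) x2=(-0.2403, -1.1838) x3=(1.8403, -0.9446) x4=(-0.4476, 0.6728)
step 6: x0=(-1.3276, -0.0734) x1=(-0.9030, 1.6167) x2=(-0.2045, -1.1641) x3=(1.8104, -0.9635) x4=(-0.4510, 0.6773)
step 7: x0=(-1.3145, -0.1122) x1=(-0.9375, 1.5935) x2=(-0.1689, -1.1443) x3=(1.7804, -0.9824) x4=(-0.4558, 0.6826)
step 8: x0=(-1.3009, -0.1506) x1=(-0.9715, 1.5694) x2=(-0.1334, -1.1242) x3=(1.7505, -1.0014) x4=(-0.4619, 0.6889)
step 9: x0=(-1.2867, -0.1885) x1=(-1.0051, 1.5444) x2=(-0.0980, -1.1040) x3=(1.7205, -1.0203) x4=(-0.4694, 0.6962)
step 10: x0=(-1.2719, -0.2261) x1=(-1.0380, 1.5185) x2=(-0.0628, -1.0835) x3=(1.6905, -1.0392) x4=(-0.4784, 0.7047)
step 11: x0=(-1.2568, -0.2633) x1=(-1.0703, 1.4915) x2=(-0.0277, -1.0629) x3=(1.6604, -1.0581) x4=(-0.4889, 0.7144)
step 12: x0=(-1.2412, -0.3002) x1=(-1.1018, 1.4634) x2=(0.0073, -1.0420) x3=(1.6304, -1.0770) x4=(-0.5011, 0.7256)
step 13: x0=(-1.2253, -0.3368) x1=(-1.1323, 1.4342) x2=(0.0421, -1.0210) x3=(1.6003, -1.0960) x4=(-0.5152, 0.7384)
step 14: x0=(-1.2089, -0.3732) x1=(-1.1618, 1.4038) x2=(0.0769, -0.9997) x3=(1.5701, -1.1149) x4=(-0.5314, 0.7529)
step 15: x0=(-1.1923, -0.4093) x1=(-1.1901, 1.3721) x2=(0.1115, -0.9783) x3=(1.5399, -1.1338) x4=(-0.5500, 0.7694)
step 16: x0=(-1.1754, -0.4452) x1=(-1.2169, 1.3389) x2=(0.1462, -0.9567) x3=(1.5096, -1.1527) x4=(-0.5713, 0.7880)
step 17: x0=(-1.1582, -0.4810) x1=(-1.2422, 1.3045) x2=(0.1809, -0.9350) x3=(1.4791, -1.1716) x4=(-0.5954, 0.8087)
step 18: x0=(-1.1407, -0.5165) x1=(-1.2659, 1.2688) x2=(0.2158, -0.9133) x3=(1.4485, -1.1904) x4=(-0.6223, 0.8312)
step 19: x0=(-1.1230, -0.5520) x1=(-1.2889, 1.2326) x2=(0.2510, -0.8916) x3=(1.4176, -1.2092) x4=(-0.6506, 0.8544)
step 20: x0=(-1.1050, -0.5873) x1=(-1.3137, 1.1974) x2=(0.2869, -0.8700) x3=(1.3865, -1.2279) x4=(-0.6757, 0.8756)
step 21: x0=(-1.0868, -0.6225) x1=(-1.3449, 1.1655) x2=(0.3237, -0.8487) x3=(1.3550, -1.2465) x4=(-0.6896, 0.8909)
step 22: x0=(-1.0685, -0.6576) x1=(-1.3836, 1.1367) x2=(0.3619, -0.8280) x3=(1.3229, -1.2649) x4=(-0.6900, 0.9005)
step 23: x0=(-1.0499, -0.6926) x1=(-1.4255, 1.1089) x2=(0.4018, -0.8082) x3=(1.2903, -1.2830) x4=(-0.6847, 0.9080)
step 24: x0=(-1.0312, -0.7276) x1=(-1.4672, 1.0811) x2=(0.4442, -0.7899) x3=(1.2568, -1.3007) x4=(-0.6799, 0.9155)
step 25: x0=(-1.0123, -0.7624) x1=(-1.5072, 1.0529) x2=(0.4896, -0.7736) x3=(1.2222, -1.3177) x4=(-0.6781, 0.9237)
step 26: x0=(-0.9933, -0.7972) x1=(-1.5451, 1.0243) x2=(0.5389, -0.7602) x3=(1.1864, -1.3338) x4=(-0.6800, 0.9323)
step 27: x0=(-0.9742, -0.8319) x1=(-1.5810, 0.9956) x2=(0.5923, -0.7507) x3=(1.1493, -1.3487) x4=(-0.6854, 0.9412)
step 28: x0=(-0.9550, -0.8666) x1=(-1.6151, 0.9667) x2=(0.6492, -0.7453) x3=(1.1111, -1.3624) x4=(-0.6940, 0.9503)
step 29: x0=(-0.9357, -0.9012) x1=(-1.6474, 0.9377) x2=(0.7069, -0.7410) x3=(1.0726, -1.3757) x4=(-0.7057, 0.9594)
step 30: x0=(-0.9163, -0.9357) x1=(-1.6783, 0.9088) x2=(0.7595, -0.7281) x3=(1.0356, -1.3917) x4=(-0.7200, 0.9683)
step 31: x0=(-0.8968, -0.9703) x1=(-1.7078, 0.8800) x2=(0.8053, -0.6989) x3=(1.0006, -1.4126) x4=(-0.7368, 0.9771)
step 32: x0=(-0.8773, -1.0047) x1=(-1.7359, 0.8512) x2=(0.8491, -0.6632) x3=(0.9661, -1.4354) x4=(-0.7559, 0.9857)
step 33: x0=(-0.8577, -1.0392) x1=(-1.7629, 0.8227) x2=(0.8933, -0.6304) x3=(0.9315, -1.4574) x4=(-0.7770, 0.9939)
step 0 velocities: v0=(0.1700, -0.9600) v1=(-0.8200, -0.4200) v2=(0.8200, 0.4300) v3=(-0.6800, -0.4300) v4=(0.0900, 0.0300)
step 0: KE=1.9666, PE=-0.2416, E=1.7250
step 33 velocities: v0=(0.4458, -0.7825) v1=(-0.6012, -0.6473) v2=(1.0067, 0.6796) v3=(-0.7873, -0.4797) v4=(-0.5023, 0.1829)
step 33: KE=2.3201, PE=-0.5964, E=1.7237

1.7237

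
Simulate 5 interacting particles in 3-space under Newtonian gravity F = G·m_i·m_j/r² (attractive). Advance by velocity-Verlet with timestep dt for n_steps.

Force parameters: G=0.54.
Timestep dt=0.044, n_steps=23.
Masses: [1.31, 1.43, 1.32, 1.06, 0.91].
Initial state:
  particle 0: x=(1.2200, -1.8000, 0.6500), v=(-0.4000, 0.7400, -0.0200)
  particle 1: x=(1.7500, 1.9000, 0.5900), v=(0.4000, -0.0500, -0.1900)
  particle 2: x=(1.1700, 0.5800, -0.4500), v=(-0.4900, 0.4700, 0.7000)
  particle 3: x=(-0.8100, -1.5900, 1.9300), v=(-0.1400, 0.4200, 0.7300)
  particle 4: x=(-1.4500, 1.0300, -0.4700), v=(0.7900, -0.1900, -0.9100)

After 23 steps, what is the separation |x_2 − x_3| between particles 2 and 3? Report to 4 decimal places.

step 0: x0=(1.2200, -1.8000, 0.6500) x1=(1.7500, 1.9000, 0.5900) x2=(1.1700, 0.5800, -0.4500) x3=(-0.8100, -1.5900, 1.9300) x4=(-1.4500, 1.0300, -0.4700)
step 1: x0=(1.2023, -1.7673, 0.6491) x1=(1.7675, 1.8976, 0.5815) x2=(1.1484, 0.6008, -0.4190) x3=(-0.8160, -1.5714, 1.9620) x4=(-1.4151, 1.0216, -0.5100)
step 2: x0=(1.1844, -1.7342, 0.6482) x1=(1.7847, 1.8946, 0.5728) x2=(1.1269, 0.6217, -0.3876) x3=(-0.8218, -1.5528, 1.9937) x4=(-1.3797, 1.0130, -0.5498)
step 3: x0=(1.1664, -1.7007, 0.6474) x1=(1.8016, 1.8912, 0.5637) x2=(1.1053, 0.6427, -0.3558) x3=(-0.8272, -1.5339, 2.0252) x4=(-1.3440, 1.0044, -0.5895)
step 4: x0=(1.1481, -1.6669, 0.6465) x1=(1.8181, 1.8872, 0.5544) x2=(1.0838, 0.6640, -0.3236) x3=(-0.8324, -1.5149, 2.0564) x4=(-1.3079, 0.9956, -0.6291)
step 5: x0=(1.1297, -1.6328, 0.6456) x1=(1.8344, 1.8828, 0.5449) x2=(1.0623, 0.6854, -0.2910) x3=(-0.8374, -1.4958, 2.0873) x4=(-1.2713, 0.9867, -0.6685)
step 6: x0=(1.1111, -1.5982, 0.6447) x1=(1.8503, 1.8778, 0.5351) x2=(1.0408, 0.7069, -0.2580) x3=(-0.8420, -1.4765, 2.1180) x4=(-1.2344, 0.9777, -0.7077)
step 7: x0=(1.0923, -1.5633, 0.6438) x1=(1.8658, 1.8722, 0.5250) x2=(1.0195, 0.7287, -0.2246) x3=(-0.8464, -1.4571, 2.1484) x4=(-1.1970, 0.9685, -0.7468)
step 8: x0=(1.0734, -1.5280, 0.6430) x1=(1.8809, 1.8661, 0.5147) x2=(0.9982, 0.7506, -0.1909) x3=(-0.8505, -1.4376, 2.1785) x4=(-1.1591, 0.9593, -0.7856)
step 9: x0=(1.0543, -1.4923, 0.6421) x1=(1.8955, 1.8595, 0.5041) x2=(0.9771, 0.7727, -0.1568) x3=(-0.8544, -1.4179, 2.2083) x4=(-1.1209, 0.9499, -0.8242)
step 10: x0=(1.0350, -1.4562, 0.6412) x1=(1.9097, 1.8523, 0.4933) x2=(0.9561, 0.7949, -0.1224) x3=(-0.8580, -1.3980, 2.2379) x4=(-1.0822, 0.9405, -0.8626)
step 11: x0=(1.0156, -1.4196, 0.6403) x1=(1.9234, 1.8445, 0.4822) x2=(0.9352, 0.8173, -0.0878) x3=(-0.8614, -1.3781, 2.2671) x4=(-1.0430, 0.9309, -0.9007)
step 12: x0=(0.9960, -1.3827, 0.6395) x1=(1.9366, 1.8362, 0.4709) x2=(0.9145, 0.8399, -0.0528) x3=(-0.8645, -1.3580, 2.2961) x4=(-1.0033, 0.9212, -0.9386)
step 13: x0=(0.9763, -1.3453, 0.6386) x1=(1.9493, 1.8273, 0.4594) x2=(0.8941, 0.8625, -0.0175) x3=(-0.8673, -1.3377, 2.3248) x4=(-0.9632, 0.9115, -0.9762)
step 14: x0=(0.9564, -1.3075, 0.6377) x1=(1.9614, 1.8179, 0.4477) x2=(0.8739, 0.8854, 0.0179) x3=(-0.8699, -1.3173, 2.3532) x4=(-0.9227, 0.9016, -1.0134)
step 15: x0=(0.9364, -1.2693, 0.6368) x1=(1.9729, 1.8079, 0.4359) x2=(0.8539, 0.9083, 0.0536) x3=(-0.8722, -1.2967, 2.3813) x4=(-0.8816, 0.8917, -1.0503)
step 16: x0=(0.9162, -1.2306, 0.6360) x1=(1.9838, 1.7973, 0.4238) x2=(0.8343, 0.9314, 0.0895) x3=(-0.8743, -1.2760, 2.4091) x4=(-0.8401, 0.8817, -1.0868)
step 17: x0=(0.8960, -1.1915, 0.6351) x1=(1.9941, 1.7861, 0.4116) x2=(0.8149, 0.9545, 0.1255) x3=(-0.8761, -1.2552, 2.4366) x4=(-0.7982, 0.8716, -1.1230)
step 18: x0=(0.8755, -1.1518, 0.6342) x1=(2.0036, 1.7745, 0.3993) x2=(0.7959, 0.9776, 0.1616) x3=(-0.8777, -1.2342, 2.4638) x4=(-0.7558, 0.8614, -1.1588)
step 19: x0=(0.8550, -1.1117, 0.6333) x1=(2.0125, 1.7623, 0.3868) x2=(0.7773, 1.0009, 0.1978) x3=(-0.8791, -1.2131, 2.4907) x4=(-0.7130, 0.8512, -1.1942)
step 20: x0=(0.8343, -1.0712, 0.6324) x1=(2.0208, 1.7495, 0.3743) x2=(0.7591, 1.0241, 0.2341) x3=(-0.8802, -1.1919, 2.5173) x4=(-0.6697, 0.8409, -1.2291)
step 21: x0=(0.8135, -1.0301, 0.6315) x1=(2.0282, 1.7363, 0.3617) x2=(0.7412, 1.0473, 0.2703) x3=(-0.8811, -1.1704, 2.5436) x4=(-0.6261, 0.8306, -1.2636)
step 22: x0=(0.7926, -0.9885, 0.6306) x1=(2.0350, 1.7225, 0.3490) x2=(0.7239, 1.0704, 0.3066) x3=(-0.8817, -1.1489, 2.5696) x4=(-0.5820, 0.8202, -1.2976)
step 23: x0=(0.7716, -0.9464, 0.6297) x1=(2.0410, 1.7083, 0.3363) x2=(0.7069, 1.0935, 0.3428) x3=(-0.8821, -1.1272, 2.5953) x4=(-0.5376, 0.8098, -1.3312)

3.5398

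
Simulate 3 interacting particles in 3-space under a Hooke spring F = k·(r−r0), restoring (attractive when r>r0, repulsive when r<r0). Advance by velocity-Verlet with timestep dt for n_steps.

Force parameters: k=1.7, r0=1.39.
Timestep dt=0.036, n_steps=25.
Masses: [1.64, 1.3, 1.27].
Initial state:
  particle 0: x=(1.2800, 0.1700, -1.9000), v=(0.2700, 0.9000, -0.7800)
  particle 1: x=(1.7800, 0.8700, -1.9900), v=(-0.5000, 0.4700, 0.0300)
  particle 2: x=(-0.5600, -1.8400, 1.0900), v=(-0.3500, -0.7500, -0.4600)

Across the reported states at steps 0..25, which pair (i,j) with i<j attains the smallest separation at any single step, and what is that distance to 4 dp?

step 0: x0=(1.2800, 0.1700, -1.9000) x1=(1.7800, 0.8700, -1.9900) x2=(-0.5600, -1.8400, 1.0900)
step 1: x0=(1.2887, 0.2012, -1.9267) x1=(1.7609, 0.8857, -1.9871) x2=(-0.5701, -1.8642, 1.0699)
step 2: x0=(1.2953, 0.2300, -1.9507) x1=(1.7395, 0.8988, -1.9807) x2=(-0.5753, -1.8827, 1.0425)
step 3: x0=(1.2999, 0.2563, -1.9721) x1=(1.7158, 0.9095, -1.9706) x2=(-0.5754, -1.8953, 1.0081)
step 4: x0=(1.3023, 0.2799, -1.9907) x1=(1.6901, 0.9176, -1.9570) x2=(-0.5706, -1.9020, 0.9665)
step 5: x0=(1.3026, 0.3008, -2.0068) x1=(1.6622, 0.9234, -1.9399) x2=(-0.5609, -1.9028, 0.9181)
step 6: x0=(1.3008, 0.3191, -2.0204) x1=(1.6322, 0.9268, -1.9193) x2=(-0.5464, -1.8977, 0.8628)
step 7: x0=(1.2969, 0.3345, -2.0315) x1=(1.6002, 0.9279, -1.8953) x2=(-0.5271, -1.8866, 0.8008)
step 8: x0=(1.2910, 0.3472, -2.0403) x1=(1.5663, 0.9268, -1.8679) x2=(-0.5033, -1.8696, 0.7325)
step 9: x0=(1.2831, 0.3571, -2.0470) x1=(1.5305, 0.9235, -1.8371) x2=(-0.4749, -1.8469, 0.6579)
step 10: x0=(1.2734, 0.3642, -2.0516) x1=(1.4929, 0.9181, -1.8032) x2=(-0.4423, -1.8184, 0.5774)
step 11: x0=(1.2618, 0.3686, -2.0544) x1=(1.4536, 0.9108, -1.7660) x2=(-0.4055, -1.7844, 0.4913)
step 12: x0=(1.2485, 0.3703, -2.0555) x1=(1.4126, 0.9016, -1.7258) x2=(-0.3649, -1.7450, 0.3998)
step 13: x0=(1.2336, 0.3694, -2.0551) x1=(1.3700, 0.8905, -1.6827) x2=(-0.3205, -1.7005, 0.3034)
step 14: x0=(1.2173, 0.3661, -2.0533) x1=(1.3258, 0.8777, -1.6368) x2=(-0.2727, -1.6509, 0.2024)
step 15: x0=(1.1996, 0.3605, -2.0503) x1=(1.2802, 0.8632, -1.5882) x2=(-0.2217, -1.5967, 0.0971)
step 16: x0=(1.1807, 0.3527, -2.0463) x1=(1.2333, 0.8472, -1.5372) x2=(-0.1678, -1.5380, -0.0120)
step 17: x0=(1.1608, 0.3428, -2.0415) x1=(1.1852, 0.8297, -1.4839) x2=(-0.1112, -1.4752, -0.1245)
step 18: x0=(1.1399, 0.3311, -2.0360) x1=(1.1359, 0.8109, -1.4285) x2=(-0.0523, -1.4086, -0.2400)
step 19: x0=(1.1183, 0.3177, -2.0299) x1=(1.0856, 0.7908, -1.3713) x2=(0.0087, -1.3386, -0.3581)
step 20: x0=(1.0959, 0.3028, -2.0234) x1=(1.0344, 0.7697, -1.3126) x2=(0.0715, -1.2656, -0.4784)
step 21: x0=(1.0731, 0.2866, -2.0166) x1=(0.9824, 0.7475, -1.2524) x2=(0.1357, -1.1899, -0.6004)
step 22: x0=(1.0498, 0.2693, -2.0097) x1=(0.9298, 0.7246, -1.1912) x2=(0.2011, -1.1119, -0.7238)
step 23: x0=(1.0262, 0.2511, -2.0027) x1=(0.8768, 0.7011, -1.1290) x2=(0.2673, -1.0322, -0.8482)
step 24: x0=(1.0025, 0.2323, -1.9958) x1=(0.8234, 0.6771, -1.0661) x2=(0.3342, -0.9511, -0.9732)
step 25: x0=(0.9786, 0.2129, -1.9890) x1=(0.7697, 0.6528, -1.0027) x2=(0.4015, -0.8691, -1.0986)

pair (0,1), distance 0.6434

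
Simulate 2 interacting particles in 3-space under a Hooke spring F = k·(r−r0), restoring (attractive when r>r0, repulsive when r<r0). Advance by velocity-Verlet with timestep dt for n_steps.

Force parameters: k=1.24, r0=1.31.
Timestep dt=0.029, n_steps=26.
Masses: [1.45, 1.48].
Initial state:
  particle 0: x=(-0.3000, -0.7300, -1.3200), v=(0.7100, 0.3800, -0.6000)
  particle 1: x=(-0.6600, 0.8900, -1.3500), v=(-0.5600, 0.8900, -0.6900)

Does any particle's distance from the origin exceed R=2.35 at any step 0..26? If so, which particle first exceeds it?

yes, particle 1

step 0: x0=(-0.3000, -0.7300, -1.3200) x1=(-0.6600, 0.8900, -1.3500)
step 1: x0=(-0.2794, -0.7189, -1.3374) x1=(-0.6762, 0.9157, -1.3700)
step 2: x0=(-0.2589, -0.7075, -1.3548) x1=(-0.6924, 0.9411, -1.3900)
step 3: x0=(-0.2385, -0.6958, -1.3722) x1=(-0.7084, 0.9663, -1.4100)
step 4: x0=(-0.2182, -0.6838, -1.3896) x1=(-0.7244, 0.9912, -1.4300)
step 5: x0=(-0.1979, -0.6715, -1.4071) x1=(-0.7404, 1.0158, -1.4500)
step 6: x0=(-0.1778, -0.6590, -1.4245) x1=(-0.7562, 1.0400, -1.4700)
step 7: x0=(-0.1577, -0.6460, -1.4419) x1=(-0.7719, 1.0640, -1.4899)
step 8: x0=(-0.1378, -0.6328, -1.4594) x1=(-0.7874, 1.0876, -1.5099)
step 9: x0=(-0.1180, -0.6192, -1.4769) x1=(-0.8029, 1.1109, -1.5298)
step 10: x0=(-0.0984, -0.6052, -1.4943) x1=(-0.8182, 1.1338, -1.5498)
step 11: x0=(-0.0789, -0.5908, -1.5118) x1=(-0.8334, 1.1563, -1.5697)
step 12: x0=(-0.0596, -0.5761, -1.5293) x1=(-0.8483, 1.1785, -1.5896)
step 13: x0=(-0.0405, -0.5609, -1.5468) x1=(-0.8631, 1.2002, -1.6095)
step 14: x0=(-0.0215, -0.5453, -1.5644) x1=(-0.8778, 1.2216, -1.6294)
step 15: x0=(-0.0028, -0.5293, -1.5819) x1=(-0.8922, 1.2425, -1.6492)
step 16: x0=(0.0157, -0.5129, -1.5995) x1=(-0.9064, 1.2630, -1.6691)
step 17: x0=(0.0340, -0.4960, -1.6171) x1=(-0.9204, 1.2831, -1.6889)
step 18: x0=(0.0520, -0.4787, -1.6347) x1=(-0.9341, 1.3027, -1.7088)
step 19: x0=(0.0698, -0.4609, -1.6523) x1=(-0.9476, 1.3219, -1.7286)
step 20: x0=(0.0873, -0.4427, -1.6699) x1=(-0.9608, 1.3406, -1.7483)
step 21: x0=(0.1046, -0.4240, -1.6876) x1=(-0.9738, 1.3589, -1.7681)
step 22: x0=(0.1216, -0.4048, -1.7052) x1=(-0.9865, 1.3767, -1.7878)
step 23: x0=(0.1382, -0.3851, -1.7229) x1=(-0.9989, 1.3940, -1.8075)
step 24: x0=(0.1546, -0.3649, -1.7407) x1=(-1.0110, 1.4109, -1.8272)
step 25: x0=(0.1706, -0.3443, -1.7584) x1=(-1.0227, 1.4273, -1.8469)
step 26: x0=(0.1863, -0.3231, -1.7762) x1=(-1.0342, 1.4432, -1.8666)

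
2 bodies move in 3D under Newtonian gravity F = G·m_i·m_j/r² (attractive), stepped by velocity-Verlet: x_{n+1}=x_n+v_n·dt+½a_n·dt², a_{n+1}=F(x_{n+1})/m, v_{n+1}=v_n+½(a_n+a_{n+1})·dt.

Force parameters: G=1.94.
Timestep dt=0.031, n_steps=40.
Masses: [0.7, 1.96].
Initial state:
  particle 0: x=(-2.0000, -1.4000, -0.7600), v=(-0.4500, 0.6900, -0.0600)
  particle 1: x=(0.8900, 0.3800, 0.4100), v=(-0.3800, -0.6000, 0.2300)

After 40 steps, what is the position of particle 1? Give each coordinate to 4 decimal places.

(0.3414, -0.3957, 0.6607)

step 0: x0=(-2.0000, -1.4000, -0.7600) x1=(0.8900, 0.3800, 0.4100)
step 1: x0=(-2.0138, -1.3785, -0.7618) x1=(0.8782, 0.3614, 0.4171)
step 2: x0=(-2.0274, -1.3569, -0.7635) x1=(0.8663, 0.3427, 0.4242)
step 3: x0=(-2.0408, -1.3352, -0.7652) x1=(0.8543, 0.3240, 0.4312)
step 4: x0=(-2.0539, -1.3133, -0.7667) x1=(0.8422, 0.3052, 0.4382)
step 5: x0=(-2.0668, -1.2913, -0.7681) x1=(0.8301, 0.2864, 0.4452)
step 6: x0=(-2.0795, -1.2692, -0.7694) x1=(0.8178, 0.2675, 0.4522)
step 7: x0=(-2.0919, -1.2469, -0.7706) x1=(0.8055, 0.2486, 0.4591)
step 8: x0=(-2.1040, -1.2245, -0.7718) x1=(0.7931, 0.2296, 0.4659)
step 9: x0=(-2.1159, -1.2020, -0.7728) x1=(0.7805, 0.2106, 0.4728)
step 10: x0=(-2.1276, -1.1793, -0.7737) x1=(0.7679, 0.1916, 0.4795)
step 11: x0=(-2.1390, -1.1566, -0.7744) x1=(0.7552, 0.1725, 0.4863)
step 12: x0=(-2.1501, -1.1337, -0.7751) x1=(0.7425, 0.1533, 0.4930)
step 13: x0=(-2.1609, -1.1106, -0.7757) x1=(0.7296, 0.1342, 0.4996)
step 14: x0=(-2.1715, -1.0875, -0.7761) x1=(0.7166, 0.1149, 0.5063)
step 15: x0=(-2.1818, -1.0643, -0.7764) x1=(0.7035, 0.0957, 0.5128)
step 16: x0=(-2.1918, -1.0409, -0.7766) x1=(0.6903, 0.0764, 0.5194)
step 17: x0=(-2.2016, -1.0174, -0.7766) x1=(0.6770, 0.0570, 0.5259)
step 18: x0=(-2.2111, -0.9939, -0.7766) x1=(0.6637, 0.0377, 0.5323)
step 19: x0=(-2.2203, -0.9702, -0.7764) x1=(0.6502, 0.0182, 0.5387)
step 20: x0=(-2.2291, -0.9464, -0.7760) x1=(0.6366, -0.0012, 0.5450)
step 21: x0=(-2.2377, -0.9226, -0.7756) x1=(0.6229, -0.0207, 0.5513)
step 22: x0=(-2.2461, -0.8986, -0.7750) x1=(0.6091, -0.0402, 0.5576)
step 23: x0=(-2.2541, -0.8745, -0.7742) x1=(0.5952, -0.0598, 0.5638)
step 24: x0=(-2.2618, -0.8504, -0.7734) x1=(0.5812, -0.0793, 0.5699)
step 25: x0=(-2.2692, -0.8262, -0.7723) x1=(0.5671, -0.0990, 0.5760)
step 26: x0=(-2.2762, -0.8019, -0.7711) x1=(0.5528, -0.1186, 0.5821)
step 27: x0=(-2.2830, -0.7775, -0.7698) x1=(0.5385, -0.1383, 0.5881)
step 28: x0=(-2.2895, -0.7531, -0.7683) x1=(0.5240, -0.1580, 0.5940)
step 29: x0=(-2.2956, -0.7285, -0.7667) x1=(0.5095, -0.1777, 0.5999)
step 30: x0=(-2.3014, -0.7040, -0.7649) x1=(0.4948, -0.1974, 0.6057)
step 31: x0=(-2.3069, -0.6793, -0.7630) x1=(0.4800, -0.2172, 0.6115)
step 32: x0=(-2.3121, -0.6546, -0.7609) x1=(0.4651, -0.2369, 0.6172)
step 33: x0=(-2.3169, -0.6299, -0.7586) x1=(0.4500, -0.2567, 0.6229)
step 34: x0=(-2.3214, -0.6051, -0.7561) x1=(0.4349, -0.2766, 0.6285)
step 35: x0=(-2.3256, -0.5803, -0.7535) x1=(0.4196, -0.2964, 0.6340)
step 36: x0=(-2.3294, -0.5554, -0.7507) x1=(0.4042, -0.3162, 0.6395)
step 37: x0=(-2.3329, -0.5305, -0.7478) x1=(0.3887, -0.3361, 0.6449)
step 38: x0=(-2.3360, -0.5056, -0.7446) x1=(0.3730, -0.3559, 0.6502)
step 39: x0=(-2.3388, -0.4806, -0.7413) x1=(0.3573, -0.3758, 0.6555)
step 40: x0=(-2.3412, -0.4557, -0.7378) x1=(0.3414, -0.3957, 0.6607)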